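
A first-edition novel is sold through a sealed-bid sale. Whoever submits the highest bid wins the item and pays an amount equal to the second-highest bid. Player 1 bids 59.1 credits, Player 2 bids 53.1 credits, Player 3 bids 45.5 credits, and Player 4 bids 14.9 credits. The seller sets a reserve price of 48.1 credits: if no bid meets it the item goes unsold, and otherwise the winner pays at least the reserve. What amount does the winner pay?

53.1 credits

Ranking the bids: Player 1 59.1 credits, then Player 2 53.1 credits, then Player 3 45.5 credits, then Player 4 14.9 credits.
Player 1 has the highest bid, so Player 1 wins.
The second-highest bid is 53.1 credits, which exceeds the reserve, so that sets the price.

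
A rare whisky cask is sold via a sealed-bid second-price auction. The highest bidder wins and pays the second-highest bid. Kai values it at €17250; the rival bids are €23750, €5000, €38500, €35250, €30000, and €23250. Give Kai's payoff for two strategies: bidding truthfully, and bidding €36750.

The highest competing bid is €38500.
Bidding truthfully at €17250: the top bid is €38500 (a rival), so Kai loses. Payoff = €0.
Bidding €36750: the top bid is €38500 (a rival), so Kai loses. Payoff = €0.

(a) €0  (b) €0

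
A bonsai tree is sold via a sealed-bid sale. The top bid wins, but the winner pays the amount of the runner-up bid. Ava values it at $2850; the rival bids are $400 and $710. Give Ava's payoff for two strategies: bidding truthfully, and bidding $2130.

The highest competing bid is $710.
Bidding truthfully at $2850: Ava has the top bid, wins, and pays the second-highest bid $710. Payoff = $2850 − $710 = $2140.
Bidding $2130: Ava has the top bid, wins, and pays the second-highest bid $710. Payoff = $2850 − $710 = $2140.

(a) $2140  (b) $2140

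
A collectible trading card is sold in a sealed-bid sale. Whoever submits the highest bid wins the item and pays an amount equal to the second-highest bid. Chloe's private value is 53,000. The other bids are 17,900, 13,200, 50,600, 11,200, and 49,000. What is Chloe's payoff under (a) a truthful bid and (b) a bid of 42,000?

(a) 2,400  (b) 0

The highest competing bid is 50,600.
Bidding truthfully at 53,000: Chloe has the top bid, wins, and pays the second-highest bid 50,600. Payoff = 53,000 − 50,600 = 2,400.
Bidding 42,000: the top bid is 50,600 (a rival), so Chloe loses. Payoff = 0.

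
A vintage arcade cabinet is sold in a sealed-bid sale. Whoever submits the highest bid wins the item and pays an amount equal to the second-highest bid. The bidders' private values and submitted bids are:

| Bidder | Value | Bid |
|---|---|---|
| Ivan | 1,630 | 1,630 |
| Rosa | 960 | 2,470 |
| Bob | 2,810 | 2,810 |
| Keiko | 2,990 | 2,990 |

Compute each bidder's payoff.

Ranking the bids: Keiko 2,990, then Bob 2,810, then Rosa 2,470, then Ivan 1,630.
Keiko has the top bid and wins; the price is the second-highest bid, 2,810.
Keiko's payoff = 2,990 − 2,810 = 180. All other bidders lose, so their payoff is 0.

Payoffs: Ivan 0, Rosa 0, Bob 0, Keiko 180.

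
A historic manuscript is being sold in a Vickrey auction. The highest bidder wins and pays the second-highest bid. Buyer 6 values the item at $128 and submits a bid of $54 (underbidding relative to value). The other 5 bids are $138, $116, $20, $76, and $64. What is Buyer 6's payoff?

The bidder's payoff: $0.

Highest competing bid: $138.
Buyer 6's bid $54 is not the highest, so Buyer 6 loses, pays nothing, and earns zero payoff.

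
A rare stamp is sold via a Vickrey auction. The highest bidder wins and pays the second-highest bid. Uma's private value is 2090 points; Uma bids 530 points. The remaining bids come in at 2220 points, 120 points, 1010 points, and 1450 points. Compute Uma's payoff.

Highest competing bid: 2220 points.
Uma's bid 530 points is not the highest, so Uma loses, pays nothing, and earns zero payoff.

Uma's payoff: 0 points.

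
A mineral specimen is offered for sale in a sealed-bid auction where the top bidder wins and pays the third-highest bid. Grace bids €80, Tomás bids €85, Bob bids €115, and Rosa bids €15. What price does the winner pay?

Ordered from highest: Bob €115; Tomás €85; Grace €80; Rosa €15.
Bob is the highest bidder, so Bob wins.
Under the third-price rule, the price is the third-highest bid: €80.

The winner pays €80.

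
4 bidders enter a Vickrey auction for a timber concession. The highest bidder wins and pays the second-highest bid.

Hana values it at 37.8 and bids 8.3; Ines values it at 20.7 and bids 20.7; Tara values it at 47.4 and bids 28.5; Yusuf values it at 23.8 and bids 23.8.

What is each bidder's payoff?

Ranking the bids: Tara 28.5 > Yusuf 23.8 > Ines 20.7 > Hana 8.3.
Tara has the top bid and wins; the price is the second-highest bid, 23.8.
Tara's payoff = 47.4 − 23.8 = 23.6. All other bidders lose, so their payoff is 0.

Payoffs: Hana 0.0, Ines 0.0, Tara 23.6, Yusuf 0.0.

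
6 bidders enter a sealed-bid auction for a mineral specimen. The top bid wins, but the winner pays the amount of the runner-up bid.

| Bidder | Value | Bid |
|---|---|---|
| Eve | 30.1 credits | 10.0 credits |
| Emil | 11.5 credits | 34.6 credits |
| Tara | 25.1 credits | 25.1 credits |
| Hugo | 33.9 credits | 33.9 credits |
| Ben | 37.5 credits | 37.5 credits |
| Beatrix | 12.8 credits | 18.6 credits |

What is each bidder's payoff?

Eve 0.0 credits, Emil 0.0 credits, Tara 0.0 credits, Hugo 0.0 credits, Ben 2.9 credits, Beatrix 0.0 credits.

Ranking the bids: Ben 37.5 credits, then Emil 34.6 credits, then Hugo 33.9 credits, then Tara 25.1 credits, then Beatrix 18.6 credits, then Eve 10.0 credits.
Ben has the top bid and wins; the price is the second-highest bid, 34.6 credits.
Ben's payoff = 37.5 credits − 34.6 credits = 2.9 credits. All other bidders lose, so their payoff is 0.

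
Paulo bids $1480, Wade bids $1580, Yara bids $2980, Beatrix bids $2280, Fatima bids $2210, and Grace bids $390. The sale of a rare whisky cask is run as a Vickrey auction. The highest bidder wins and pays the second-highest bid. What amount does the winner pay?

Price paid: $2280.

Ranking the bids: Yara $2980, then Beatrix $2280, then Fatima $2210, then Wade $1580, then Paulo $1480, then Grace $390.
Yara has the highest bid, so Yara wins.
The second-highest bid is $2280, so that is what Yara pays.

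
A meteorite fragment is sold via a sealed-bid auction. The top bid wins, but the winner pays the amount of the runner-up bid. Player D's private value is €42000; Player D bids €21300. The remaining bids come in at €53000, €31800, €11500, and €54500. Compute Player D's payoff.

Highest competing bid: €54500.
Player D's bid €21300 is not the highest, so Player D loses, pays nothing, and earns zero payoff.

€0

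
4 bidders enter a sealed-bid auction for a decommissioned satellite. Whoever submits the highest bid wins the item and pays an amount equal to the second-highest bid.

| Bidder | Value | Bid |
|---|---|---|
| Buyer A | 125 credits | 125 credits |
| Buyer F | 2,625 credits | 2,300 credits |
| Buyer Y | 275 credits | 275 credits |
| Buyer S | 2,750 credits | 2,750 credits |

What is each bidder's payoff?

Ordered from highest: Buyer S 2,750 credits; Buyer F 2,300 credits; Buyer Y 275 credits; Buyer A 125 credits.
Buyer S has the top bid and wins; the price is the second-highest bid, 2,300 credits.
Buyer S's payoff = 2,750 credits − 2,300 credits = 450 credits. All other bidders lose, so their payoff is 0.

Buyer A 0 credits, Buyer F 0 credits, Buyer Y 0 credits, Buyer S 450 credits.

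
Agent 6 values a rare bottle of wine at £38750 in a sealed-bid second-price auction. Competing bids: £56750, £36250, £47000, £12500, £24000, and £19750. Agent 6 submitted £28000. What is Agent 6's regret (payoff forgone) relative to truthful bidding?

Regret: £0.

The highest competing bid is £56750.
Bidding truthfully at £38750: the top bid is £56750 (a rival), so Agent 6 loses. Payoff = £0.
Bidding £28000: the top bid is £56750 (a rival), so Agent 6 loses. Payoff = £0.
Regret = truthful payoff − actual payoff = £0 − £0 = £0.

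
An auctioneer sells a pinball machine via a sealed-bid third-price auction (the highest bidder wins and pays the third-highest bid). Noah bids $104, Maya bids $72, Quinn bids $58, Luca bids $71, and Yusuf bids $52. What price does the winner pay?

Ordered from highest: Noah $104; Maya $72; Luca $71; Quinn $58; Yusuf $52.
Noah is the highest bidder, so Noah wins.
Under the third-price rule, the price is the third-highest bid: $71.

$71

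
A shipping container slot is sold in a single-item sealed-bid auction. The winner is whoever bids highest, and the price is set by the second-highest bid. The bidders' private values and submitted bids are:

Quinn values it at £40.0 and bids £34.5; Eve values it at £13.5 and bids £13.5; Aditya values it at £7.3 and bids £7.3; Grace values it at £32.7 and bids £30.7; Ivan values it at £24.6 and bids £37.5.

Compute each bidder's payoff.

Payoffs: Quinn £0.0, Eve £0.0, Aditya £0.0, Grace £0.0, Ivan -£9.9.

Ordered from highest: Ivan £37.5; Quinn £34.5; Grace £30.7; Eve £13.5; Aditya £7.3.
Ivan has the top bid and wins; the price is the second-highest bid, £34.5.
Ivan's payoff = £24.6 − £34.5 = -£9.9. All other bidders lose, so their payoff is 0.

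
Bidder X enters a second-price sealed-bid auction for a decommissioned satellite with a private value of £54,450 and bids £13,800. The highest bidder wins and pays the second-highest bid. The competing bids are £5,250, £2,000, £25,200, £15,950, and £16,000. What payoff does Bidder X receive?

Highest competing bid: £25,200.
Bidder X's bid £13,800 is not the highest, so Bidder X loses, pays nothing, and earns zero payoff.

Bidder X's payoff: £0.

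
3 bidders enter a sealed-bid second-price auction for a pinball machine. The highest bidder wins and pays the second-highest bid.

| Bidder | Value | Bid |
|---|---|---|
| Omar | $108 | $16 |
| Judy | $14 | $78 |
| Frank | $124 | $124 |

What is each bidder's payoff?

Ordered from highest: Frank $124 > Judy $78 > Omar $16.
Frank has the top bid and wins; the price is the second-highest bid, $78.
Frank's payoff = $124 − $78 = $46. All other bidders lose, so their payoff is 0.

Payoffs: Omar $0, Judy $0, Frank $46.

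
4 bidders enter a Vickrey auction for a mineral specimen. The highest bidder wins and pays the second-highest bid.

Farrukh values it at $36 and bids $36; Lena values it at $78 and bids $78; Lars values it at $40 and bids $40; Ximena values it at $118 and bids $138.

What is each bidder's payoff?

Sorted high to low: Ximena $138; Lena $78; Lars $40; Farrukh $36.
Ximena has the top bid and wins; the price is the second-highest bid, $78.
Ximena's payoff = $118 − $78 = $40. All other bidders lose, so their payoff is 0.

Payoffs: Farrukh $0, Lena $0, Lars $0, Ximena $40.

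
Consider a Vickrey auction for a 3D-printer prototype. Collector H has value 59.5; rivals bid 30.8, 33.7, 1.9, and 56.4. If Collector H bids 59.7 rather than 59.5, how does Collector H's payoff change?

Payoff change: 0.0.

The highest competing bid is 56.4.
Bidding truthfully at 59.5: Collector H has the top bid, wins, and pays the second-highest bid 56.4. Payoff = 59.5 − 56.4 = 3.1.
Bidding 59.7: Collector H has the top bid, wins, and pays the second-highest bid 56.4. Payoff = 59.5 − 56.4 = 3.1.
Change = 3.1 − 3.1 = 0.0.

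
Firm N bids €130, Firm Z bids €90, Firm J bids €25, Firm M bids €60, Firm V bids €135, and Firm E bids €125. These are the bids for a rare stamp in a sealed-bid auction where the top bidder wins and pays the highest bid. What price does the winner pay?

Ordered from highest: Firm V €135, then Firm N €130, then Firm E €125, then Firm Z €90, then Firm M €60, then Firm J €25.
Firm V is the highest bidder, so Firm V wins.
Under the first-price rule, the price is the highest bid: €135.

The winner pays €135.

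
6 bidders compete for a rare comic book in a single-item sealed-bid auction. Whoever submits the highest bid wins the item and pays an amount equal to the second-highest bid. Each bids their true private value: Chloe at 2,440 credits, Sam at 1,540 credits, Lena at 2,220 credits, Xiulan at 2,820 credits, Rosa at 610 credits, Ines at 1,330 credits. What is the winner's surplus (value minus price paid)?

Bids in descending order: Xiulan 2,820 credits; Chloe 2,440 credits; Lena 2,220 credits; Sam 1,540 credits; Ines 1,330 credits; Rosa 610 credits.
Xiulan wins with the top bid and pays the second-highest, 2,440 credits.
Surplus = 2,820 credits − 2,440 credits = 380 credits.

Surplus = 380 credits.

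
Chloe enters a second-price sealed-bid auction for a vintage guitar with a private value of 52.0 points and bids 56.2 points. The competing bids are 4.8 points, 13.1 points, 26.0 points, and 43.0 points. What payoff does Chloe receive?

Payoff = 9.0 points.

Highest competing bid: 43.0 points.
Chloe's bid 56.2 points is the highest overall, so Chloe wins and pays the second-highest bid, 43.0 points.
Payoff = value − price = 52.0 points − 43.0 points = 9.0 points.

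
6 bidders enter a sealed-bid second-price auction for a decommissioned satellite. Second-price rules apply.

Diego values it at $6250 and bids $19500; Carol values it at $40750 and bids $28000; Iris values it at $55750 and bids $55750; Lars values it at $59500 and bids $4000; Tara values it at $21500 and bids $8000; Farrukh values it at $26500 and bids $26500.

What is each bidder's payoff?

Payoffs: Diego $0, Carol $0, Iris $27750, Lars $0, Tara $0, Farrukh $0.

Bids in descending order: Iris $55750; Carol $28000; Farrukh $26500; Diego $19500; Tara $8000; Lars $4000.
Iris has the top bid and wins; the price is the second-highest bid, $28000.
Iris's payoff = $55750 − $28000 = $27750. All other bidders lose, so their payoff is 0.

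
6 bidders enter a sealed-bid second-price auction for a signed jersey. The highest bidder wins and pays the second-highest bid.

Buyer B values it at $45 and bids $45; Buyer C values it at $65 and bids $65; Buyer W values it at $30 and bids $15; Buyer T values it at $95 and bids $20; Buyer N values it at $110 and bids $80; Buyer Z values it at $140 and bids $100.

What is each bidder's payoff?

Buyer B $0, Buyer C $0, Buyer W $0, Buyer T $0, Buyer N $0, Buyer Z $60.

Ordered from highest: Buyer Z $100, then Buyer N $80, then Buyer C $65, then Buyer B $45, then Buyer T $20, then Buyer W $15.
Buyer Z has the top bid and wins; the price is the second-highest bid, $80.
Buyer Z's payoff = $140 − $80 = $60. All other bidders lose, so their payoff is 0.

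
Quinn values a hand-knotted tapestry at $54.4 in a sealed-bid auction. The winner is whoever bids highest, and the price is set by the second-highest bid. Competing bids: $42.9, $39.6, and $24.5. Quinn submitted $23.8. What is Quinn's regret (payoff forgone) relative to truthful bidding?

The highest competing bid is $42.9.
Bidding truthfully at $54.4: Quinn has the top bid, wins, and pays the second-highest bid $42.9. Payoff = $54.4 − $42.9 = $11.5.
Bidding $23.8: the top bid is $42.9 (a rival), so Quinn loses. Payoff = $0.0.
Regret = truthful payoff − actual payoff = $11.5 − $0.0 = $11.5.

$11.5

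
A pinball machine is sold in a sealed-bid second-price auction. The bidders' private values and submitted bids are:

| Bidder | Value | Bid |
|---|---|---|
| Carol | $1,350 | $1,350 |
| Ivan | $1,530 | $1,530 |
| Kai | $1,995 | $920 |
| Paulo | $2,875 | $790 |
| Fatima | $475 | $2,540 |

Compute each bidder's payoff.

Ranking the bids: Fatima $2,540 > Ivan $1,530 > Carol $1,350 > Kai $920 > Paulo $790.
Fatima has the top bid and wins; the price is the second-highest bid, $1,530.
Fatima's payoff = $475 − $1,530 = -$1,055. All other bidders lose, so their payoff is 0.

Payoffs: Carol $0, Ivan $0, Kai $0, Paulo $0, Fatima -$1,055.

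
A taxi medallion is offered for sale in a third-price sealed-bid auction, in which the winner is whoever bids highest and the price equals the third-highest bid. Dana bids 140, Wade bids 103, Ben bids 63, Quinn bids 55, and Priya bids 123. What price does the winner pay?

The winner pays 103.

Ranking the bids: Dana 140 > Priya 123 > Wade 103 > Ben 63 > Quinn 55.
Dana is the highest bidder, so Dana wins.
Under the third-price rule, the price is the third-highest bid: 103.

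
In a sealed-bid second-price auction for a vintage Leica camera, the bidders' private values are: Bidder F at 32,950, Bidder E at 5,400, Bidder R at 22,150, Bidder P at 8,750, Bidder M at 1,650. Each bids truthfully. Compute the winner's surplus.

Surplus = 10,800.

Ranking the bids: Bidder F 32,950; Bidder R 22,150; Bidder P 8,750; Bidder E 5,400; Bidder M 1,650.
Bidder F wins with the top bid and pays the second-highest, 22,150.
Surplus = 32,950 − 22,150 = 10,800.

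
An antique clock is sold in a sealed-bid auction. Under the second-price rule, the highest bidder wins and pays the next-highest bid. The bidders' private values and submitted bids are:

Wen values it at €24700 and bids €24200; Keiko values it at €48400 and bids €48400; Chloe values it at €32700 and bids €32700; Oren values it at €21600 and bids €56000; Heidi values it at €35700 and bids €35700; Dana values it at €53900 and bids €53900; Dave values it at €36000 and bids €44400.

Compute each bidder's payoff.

Bids in descending order: Oren €56000 > Dana €53900 > Keiko €48400 > Dave €44400 > Heidi €35700 > Chloe €32700 > Wen €24200.
Oren has the top bid and wins; the price is the second-highest bid, €53900.
Oren's payoff = €21600 − €53900 = -€32300. All other bidders lose, so their payoff is 0.

Wen €0, Keiko €0, Chloe €0, Oren -€32300, Heidi €0, Dana €0, Dave €0.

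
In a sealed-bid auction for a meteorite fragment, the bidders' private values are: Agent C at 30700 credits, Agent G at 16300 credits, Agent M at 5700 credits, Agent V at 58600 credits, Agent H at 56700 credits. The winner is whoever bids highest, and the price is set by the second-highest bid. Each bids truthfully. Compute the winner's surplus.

Winner's surplus: 1900 credits.

Bids in descending order: Agent V 58600 credits, then Agent H 56700 credits, then Agent C 30700 credits, then Agent G 16300 credits, then Agent M 5700 credits.
Agent V wins with the top bid and pays the second-highest, 56700 credits.
Surplus = 58600 credits − 56700 credits = 1900 credits.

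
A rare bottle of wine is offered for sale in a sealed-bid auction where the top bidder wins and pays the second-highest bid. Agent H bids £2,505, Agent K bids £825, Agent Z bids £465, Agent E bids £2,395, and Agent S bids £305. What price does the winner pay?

The winner pays £2,395.

Bids in descending order: Agent H £2,505, then Agent E £2,395, then Agent K £825, then Agent Z £465, then Agent S £305.
Agent H is the highest bidder, so Agent H wins.
Under the second-price rule, the price is the second-highest bid: £2,395.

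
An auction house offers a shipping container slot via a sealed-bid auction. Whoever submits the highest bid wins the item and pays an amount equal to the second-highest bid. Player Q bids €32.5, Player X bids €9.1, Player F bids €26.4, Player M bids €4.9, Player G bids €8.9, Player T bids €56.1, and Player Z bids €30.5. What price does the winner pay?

Ranking the bids: Player T €56.1, then Player Q €32.5, then Player Z €30.5, then Player F €26.4, then Player X €9.1, then Player G €8.9, then Player M €4.9.
Player T has the highest bid, so Player T wins.
The second-highest bid is €32.5, so that is what Player T pays.

€32.5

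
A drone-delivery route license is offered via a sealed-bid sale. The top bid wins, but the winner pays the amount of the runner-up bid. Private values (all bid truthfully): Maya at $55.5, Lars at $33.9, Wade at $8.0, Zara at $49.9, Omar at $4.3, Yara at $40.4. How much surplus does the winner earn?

Ordered from highest: Maya $55.5, then Zara $49.9, then Yara $40.4, then Lars $33.9, then Wade $8.0, then Omar $4.3.
Maya wins with the top bid and pays the second-highest, $49.9.
Surplus = $55.5 − $49.9 = $5.6.

$5.6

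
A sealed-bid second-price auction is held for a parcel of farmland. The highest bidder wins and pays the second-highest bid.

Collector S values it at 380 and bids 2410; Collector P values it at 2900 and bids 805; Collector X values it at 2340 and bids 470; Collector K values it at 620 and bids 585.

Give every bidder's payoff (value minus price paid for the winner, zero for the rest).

Ordered from highest: Collector S 2410 > Collector P 805 > Collector K 585 > Collector X 470.
Collector S has the top bid and wins; the price is the second-highest bid, 805.
Collector S's payoff = 380 − 805 = -425. All other bidders lose, so their payoff is 0.

Payoffs: Collector S -425, Collector P 0, Collector X 0, Collector K 0.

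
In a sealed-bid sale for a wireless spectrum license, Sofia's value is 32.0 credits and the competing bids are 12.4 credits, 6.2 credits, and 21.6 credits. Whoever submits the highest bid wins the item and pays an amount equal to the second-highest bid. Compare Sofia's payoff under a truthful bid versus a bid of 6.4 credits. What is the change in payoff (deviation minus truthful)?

-10.4 credits

The highest competing bid is 21.6 credits.
Bidding truthfully at 32.0 credits: Sofia has the top bid, wins, and pays the second-highest bid 21.6 credits. Payoff = 32.0 credits − 21.6 credits = 10.4 credits.
Bidding 6.4 credits: the top bid is 21.6 credits (a rival), so Sofia loses. Payoff = 0.0 credits.
Change = 0.0 credits − 10.4 credits = -10.4 credits.
Deviating from a truthful bid can only lose payoff in a second-price auction — never gain.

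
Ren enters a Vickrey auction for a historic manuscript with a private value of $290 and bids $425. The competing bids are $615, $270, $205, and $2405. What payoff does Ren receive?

Highest competing bid: $2405.
Ren's bid $425 is not the highest, so Ren loses, pays nothing, and earns zero payoff.

Ren's payoff: $0.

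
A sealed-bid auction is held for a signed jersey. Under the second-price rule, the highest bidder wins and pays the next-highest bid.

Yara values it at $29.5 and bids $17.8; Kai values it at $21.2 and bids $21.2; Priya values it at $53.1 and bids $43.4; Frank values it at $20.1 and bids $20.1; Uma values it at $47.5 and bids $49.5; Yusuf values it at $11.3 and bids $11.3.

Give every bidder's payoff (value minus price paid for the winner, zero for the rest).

Bids in descending order: Uma $49.5; Priya $43.4; Kai $21.2; Frank $20.1; Yara $17.8; Yusuf $11.3.
Uma has the top bid and wins; the price is the second-highest bid, $43.4.
Uma's payoff = $47.5 − $43.4 = $4.1. All other bidders lose, so their payoff is 0.

Yara $0.0, Kai $0.0, Priya $0.0, Frank $0.0, Uma $4.1, Yusuf $0.0.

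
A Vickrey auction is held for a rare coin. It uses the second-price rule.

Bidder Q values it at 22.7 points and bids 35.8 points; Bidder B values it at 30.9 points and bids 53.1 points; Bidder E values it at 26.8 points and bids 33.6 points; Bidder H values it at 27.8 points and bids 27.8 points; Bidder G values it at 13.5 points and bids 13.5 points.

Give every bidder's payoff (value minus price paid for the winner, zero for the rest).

Ordered from highest: Bidder B 53.1 points; Bidder Q 35.8 points; Bidder E 33.6 points; Bidder H 27.8 points; Bidder G 13.5 points.
Bidder B has the top bid and wins; the price is the second-highest bid, 35.8 points.
Bidder B's payoff = 30.9 points − 35.8 points = -4.9 points. All other bidders lose, so their payoff is 0.

Payoffs: Bidder Q 0.0 points, Bidder B -4.9 points, Bidder E 0.0 points, Bidder H 0.0 points, Bidder G 0.0 points.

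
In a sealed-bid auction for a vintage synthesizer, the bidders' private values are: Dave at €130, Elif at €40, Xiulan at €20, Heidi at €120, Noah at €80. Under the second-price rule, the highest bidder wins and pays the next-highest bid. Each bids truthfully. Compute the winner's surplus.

Sorted high to low: Dave €130 > Heidi €120 > Noah €80 > Elif €40 > Xiulan €20.
Dave wins with the top bid and pays the second-highest, €120.
Surplus = €130 − €120 = €10.

Winner's surplus: €10.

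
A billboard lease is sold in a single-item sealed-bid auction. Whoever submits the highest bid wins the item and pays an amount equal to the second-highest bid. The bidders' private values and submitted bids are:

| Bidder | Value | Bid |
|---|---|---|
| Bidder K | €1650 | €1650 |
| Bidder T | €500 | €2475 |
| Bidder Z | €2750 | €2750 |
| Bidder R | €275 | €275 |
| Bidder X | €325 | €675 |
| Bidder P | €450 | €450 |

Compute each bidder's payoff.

Bids in descending order: Bidder Z €2750 > Bidder T €2475 > Bidder K €1650 > Bidder X €675 > Bidder P €450 > Bidder R €275.
Bidder Z has the top bid and wins; the price is the second-highest bid, €2475.
Bidder Z's payoff = €2750 − €2475 = €275. All other bidders lose, so their payoff is 0.

Payoffs: Bidder K €0, Bidder T €0, Bidder Z €275, Bidder R €0, Bidder X €0, Bidder P €0.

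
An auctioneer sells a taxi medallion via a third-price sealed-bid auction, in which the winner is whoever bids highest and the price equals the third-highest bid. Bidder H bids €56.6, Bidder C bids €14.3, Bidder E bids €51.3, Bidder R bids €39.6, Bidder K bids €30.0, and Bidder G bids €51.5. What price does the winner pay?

The winner pays €51.3.

Ordered from highest: Bidder H €56.6 > Bidder G €51.5 > Bidder E €51.3 > Bidder R €39.6 > Bidder K €30.0 > Bidder C €14.3.
Bidder H is the highest bidder, so Bidder H wins.
Under the third-price rule, the price is the third-highest bid: €51.3.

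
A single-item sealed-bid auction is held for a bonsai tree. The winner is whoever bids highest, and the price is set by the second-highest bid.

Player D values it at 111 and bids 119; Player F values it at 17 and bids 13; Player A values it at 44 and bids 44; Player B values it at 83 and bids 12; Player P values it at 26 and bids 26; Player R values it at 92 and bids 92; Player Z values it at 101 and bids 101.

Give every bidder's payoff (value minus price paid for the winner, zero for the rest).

Player D 10, Player F 0, Player A 0, Player B 0, Player P 0, Player R 0, Player Z 0.

Ranking the bids: Player D 119 > Player Z 101 > Player R 92 > Player A 44 > Player P 26 > Player F 13 > Player B 12.
Player D has the top bid and wins; the price is the second-highest bid, 101.
Player D's payoff = 111 − 101 = 10. All other bidders lose, so their payoff is 0.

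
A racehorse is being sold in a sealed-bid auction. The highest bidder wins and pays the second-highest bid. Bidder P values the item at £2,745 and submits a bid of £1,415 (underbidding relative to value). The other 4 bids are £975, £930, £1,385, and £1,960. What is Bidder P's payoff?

Highest competing bid: £1,960.
Bidder P's bid £1,415 is not the highest, so Bidder P loses, pays nothing, and earns zero payoff.

Bidder P's payoff: £0.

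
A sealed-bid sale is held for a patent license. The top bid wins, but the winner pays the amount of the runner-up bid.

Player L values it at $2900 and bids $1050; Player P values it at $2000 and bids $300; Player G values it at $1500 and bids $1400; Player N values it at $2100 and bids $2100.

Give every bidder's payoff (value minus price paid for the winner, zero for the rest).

Player L $0, Player P $0, Player G $0, Player N $700.

Ordered from highest: Player N $2100 > Player G $1400 > Player L $1050 > Player P $300.
Player N has the top bid and wins; the price is the second-highest bid, $1400.
Player N's payoff = $2100 − $1400 = $700. All other bidders lose, so their payoff is 0.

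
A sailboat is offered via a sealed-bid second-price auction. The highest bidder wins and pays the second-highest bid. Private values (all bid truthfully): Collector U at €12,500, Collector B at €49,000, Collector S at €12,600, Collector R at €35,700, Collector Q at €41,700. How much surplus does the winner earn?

Ranking the bids: Collector B €49,000, then Collector Q €41,700, then Collector R €35,700, then Collector S €12,600, then Collector U €12,500.
Collector B wins with the top bid and pays the second-highest, €41,700.
Surplus = €49,000 − €41,700 = €7,300.

€7,300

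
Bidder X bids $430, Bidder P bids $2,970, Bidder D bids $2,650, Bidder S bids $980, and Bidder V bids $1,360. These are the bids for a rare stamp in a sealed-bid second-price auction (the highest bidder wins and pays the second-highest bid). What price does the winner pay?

The winner pays $2,650.

Ordered from highest: Bidder P $2,970, then Bidder D $2,650, then Bidder V $1,360, then Bidder S $980, then Bidder X $430.
Bidder P is the highest bidder, so Bidder P wins.
Under the second-price rule, the price is the second-highest bid: $2,650.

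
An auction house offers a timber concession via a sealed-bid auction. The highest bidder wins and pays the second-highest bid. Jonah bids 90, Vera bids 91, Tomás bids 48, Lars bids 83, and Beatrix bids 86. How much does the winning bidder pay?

Sorted high to low: Vera 91, then Jonah 90, then Beatrix 86, then Lars 83, then Tomás 48.
Vera has the highest bid, so Vera wins.
The second-highest bid is 90, so that is what Vera pays.

Price paid: 90.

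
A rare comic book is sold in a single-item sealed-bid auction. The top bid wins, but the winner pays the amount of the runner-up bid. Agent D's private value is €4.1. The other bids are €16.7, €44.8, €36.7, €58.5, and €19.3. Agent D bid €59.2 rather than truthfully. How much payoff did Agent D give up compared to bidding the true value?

€54.4

The highest competing bid is €58.5.
Bidding truthfully at €4.1: the top bid is €58.5 (a rival), so Agent D loses. Payoff = €0.0.
Bidding €59.2: Agent D has the top bid, wins, and pays the second-highest bid €58.5. Payoff = €4.1 − €58.5 = -€54.4.
Regret = truthful payoff − actual payoff = €0.0 − -€54.4 = €54.4.
Deviating from a truthful bid can only lose payoff in a second-price auction — never gain.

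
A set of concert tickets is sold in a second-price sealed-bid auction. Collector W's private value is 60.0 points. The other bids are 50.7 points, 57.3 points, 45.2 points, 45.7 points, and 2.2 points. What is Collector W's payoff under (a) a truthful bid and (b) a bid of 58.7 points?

Truthful: 2.7 points; alternative: 2.7 points.

The highest competing bid is 57.3 points.
Bidding truthfully at 60.0 points: Collector W has the top bid, wins, and pays the second-highest bid 57.3 points. Payoff = 60.0 points − 57.3 points = 2.7 points.
Bidding 58.7 points: Collector W has the top bid, wins, and pays the second-highest bid 57.3 points. Payoff = 60.0 points − 57.3 points = 2.7 points.
The bid only affects whether you win, not the price — here both bids land on the same side of the top rival bid, so the deviation is payoff-neutral.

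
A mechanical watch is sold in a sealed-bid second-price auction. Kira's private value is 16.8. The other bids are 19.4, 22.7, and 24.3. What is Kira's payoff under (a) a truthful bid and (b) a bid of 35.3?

The highest competing bid is 24.3.
Bidding truthfully at 16.8: the top bid is 24.3 (a rival), so Kira loses. Payoff = 0.0.
Bidding 35.3: Kira has the top bid, wins, and pays the second-highest bid 24.3. Payoff = 16.8 − 24.3 = -7.5.

(a) 0.0  (b) -7.5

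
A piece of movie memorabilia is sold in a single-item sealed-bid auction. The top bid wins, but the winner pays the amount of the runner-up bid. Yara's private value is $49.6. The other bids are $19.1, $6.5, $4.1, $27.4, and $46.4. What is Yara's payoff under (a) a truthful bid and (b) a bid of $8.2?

The highest competing bid is $46.4.
Bidding truthfully at $49.6: Yara has the top bid, wins, and pays the second-highest bid $46.4. Payoff = $49.6 − $46.4 = $3.2.
Bidding $8.2: the top bid is $46.4 (a rival), so Yara loses. Payoff = $0.0.

Truthful: $3.2; alternative: $0.0.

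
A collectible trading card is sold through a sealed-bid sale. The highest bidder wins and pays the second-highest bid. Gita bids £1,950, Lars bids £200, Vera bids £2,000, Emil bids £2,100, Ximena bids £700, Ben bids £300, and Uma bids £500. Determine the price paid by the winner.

Bids in descending order: Emil £2,100, then Vera £2,000, then Gita £1,950, then Ximena £700, then Uma £500, then Ben £300, then Lars £200.
Emil has the highest bid, so Emil wins.
The second-highest bid is £2,000, so that is what Emil pays.

The winner pays £2,000.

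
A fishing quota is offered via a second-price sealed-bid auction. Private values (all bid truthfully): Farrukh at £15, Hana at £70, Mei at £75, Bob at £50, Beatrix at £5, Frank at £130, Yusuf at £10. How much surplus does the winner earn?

£55

Ordered from highest: Frank £130; Mei £75; Hana £70; Bob £50; Farrukh £15; Yusuf £10; Beatrix £5.
Frank wins with the top bid and pays the second-highest, £75.
Surplus = £130 − £75 = £55.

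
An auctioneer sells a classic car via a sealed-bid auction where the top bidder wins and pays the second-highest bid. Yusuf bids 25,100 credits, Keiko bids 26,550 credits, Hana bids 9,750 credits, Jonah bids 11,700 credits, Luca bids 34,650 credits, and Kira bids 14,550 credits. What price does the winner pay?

The winner pays 26,550 credits.

Ranking the bids: Luca 34,650 credits; Keiko 26,550 credits; Yusuf 25,100 credits; Kira 14,550 credits; Jonah 11,700 credits; Hana 9,750 credits.
Luca is the highest bidder, so Luca wins.
Under the second-price rule, the price is the second-highest bid: 26,550 credits.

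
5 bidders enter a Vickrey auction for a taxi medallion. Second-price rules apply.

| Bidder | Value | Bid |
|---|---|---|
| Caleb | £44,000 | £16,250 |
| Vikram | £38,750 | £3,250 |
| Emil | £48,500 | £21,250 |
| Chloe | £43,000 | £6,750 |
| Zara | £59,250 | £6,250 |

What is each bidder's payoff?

Caleb £0, Vikram £0, Emil £32,250, Chloe £0, Zara £0.

Bids in descending order: Emil £21,250, then Caleb £16,250, then Chloe £6,750, then Zara £6,250, then Vikram £3,250.
Emil has the top bid and wins; the price is the second-highest bid, £16,250.
Emil's payoff = £48,500 − £16,250 = £32,250. All other bidders lose, so their payoff is 0.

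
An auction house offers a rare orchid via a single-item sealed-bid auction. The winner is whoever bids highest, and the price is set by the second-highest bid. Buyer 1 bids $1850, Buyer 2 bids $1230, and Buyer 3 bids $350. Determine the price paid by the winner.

Sorted high to low: Buyer 1 $1850; Buyer 2 $1230; Buyer 3 $350.
Buyer 1 has the highest bid, so Buyer 1 wins.
The second-highest bid is $1230, so that is what Buyer 1 pays.

$1230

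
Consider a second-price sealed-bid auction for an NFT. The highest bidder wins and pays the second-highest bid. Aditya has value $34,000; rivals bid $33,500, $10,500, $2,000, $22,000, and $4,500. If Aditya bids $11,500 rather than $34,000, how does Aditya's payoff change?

Change in payoff: -$500.

The highest competing bid is $33,500.
Bidding truthfully at $34,000: Aditya has the top bid, wins, and pays the second-highest bid $33,500. Payoff = $34,000 − $33,500 = $500.
Bidding $11,500: the top bid is $33,500 (a rival), so Aditya loses. Payoff = $0.
Change = $0 − $500 = -$500.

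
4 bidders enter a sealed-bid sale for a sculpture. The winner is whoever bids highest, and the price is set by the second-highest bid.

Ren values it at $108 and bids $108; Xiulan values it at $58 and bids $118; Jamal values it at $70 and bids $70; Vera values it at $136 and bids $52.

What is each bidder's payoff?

Sorted high to low: Xiulan $118, then Ren $108, then Jamal $70, then Vera $52.
Xiulan has the top bid and wins; the price is the second-highest bid, $108.
Xiulan's payoff = $58 − $108 = -$50. All other bidders lose, so their payoff is 0.

Ren $0, Xiulan -$50, Jamal $0, Vera $0.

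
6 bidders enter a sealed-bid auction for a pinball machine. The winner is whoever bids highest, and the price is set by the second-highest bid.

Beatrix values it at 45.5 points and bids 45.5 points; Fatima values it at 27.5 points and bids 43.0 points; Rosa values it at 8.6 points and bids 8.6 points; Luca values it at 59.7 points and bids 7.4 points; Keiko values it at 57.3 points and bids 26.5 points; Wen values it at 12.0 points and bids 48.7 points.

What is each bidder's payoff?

Beatrix 0.0 points, Fatima 0.0 points, Rosa 0.0 points, Luca 0.0 points, Keiko 0.0 points, Wen -33.5 points.

Bids in descending order: Wen 48.7 points > Beatrix 45.5 points > Fatima 43.0 points > Keiko 26.5 points > Rosa 8.6 points > Luca 7.4 points.
Wen has the top bid and wins; the price is the second-highest bid, 45.5 points.
Wen's payoff = 12.0 points − 45.5 points = -33.5 points. All other bidders lose, so their payoff is 0.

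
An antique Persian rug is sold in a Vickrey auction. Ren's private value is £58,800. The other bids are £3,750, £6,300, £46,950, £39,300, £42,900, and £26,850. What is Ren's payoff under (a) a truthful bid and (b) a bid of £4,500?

Truthful: £11,850; alternative: £0.

The highest competing bid is £46,950.
Bidding truthfully at £58,800: Ren has the top bid, wins, and pays the second-highest bid £46,950. Payoff = £58,800 − £46,950 = £11,850.
Bidding £4,500: the top bid is £46,950 (a rival), so Ren loses. Payoff = £0.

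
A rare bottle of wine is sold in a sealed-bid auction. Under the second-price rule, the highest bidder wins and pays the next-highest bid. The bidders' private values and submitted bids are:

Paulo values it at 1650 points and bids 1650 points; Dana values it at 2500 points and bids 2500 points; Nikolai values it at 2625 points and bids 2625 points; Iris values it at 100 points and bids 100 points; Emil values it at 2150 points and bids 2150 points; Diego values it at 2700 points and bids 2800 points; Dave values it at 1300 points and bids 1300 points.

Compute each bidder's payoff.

Bids in descending order: Diego 2800 points, then Nikolai 2625 points, then Dana 2500 points, then Emil 2150 points, then Paulo 1650 points, then Dave 1300 points, then Iris 100 points.
Diego has the top bid and wins; the price is the second-highest bid, 2625 points.
Diego's payoff = 2700 points − 2625 points = 75 points. All other bidders lose, so their payoff is 0.

Payoffs: Paulo 0 points, Dana 0 points, Nikolai 0 points, Iris 0 points, Emil 0 points, Diego 75 points, Dave 0 points.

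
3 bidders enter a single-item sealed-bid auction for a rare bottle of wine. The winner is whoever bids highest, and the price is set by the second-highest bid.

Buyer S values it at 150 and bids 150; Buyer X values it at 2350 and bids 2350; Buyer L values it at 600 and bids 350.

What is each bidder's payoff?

Payoffs: Buyer S 0, Buyer X 2000, Buyer L 0.

Ranking the bids: Buyer X 2350 > Buyer L 350 > Buyer S 150.
Buyer X has the top bid and wins; the price is the second-highest bid, 350.
Buyer X's payoff = 2350 − 350 = 2000. All other bidders lose, so their payoff is 0.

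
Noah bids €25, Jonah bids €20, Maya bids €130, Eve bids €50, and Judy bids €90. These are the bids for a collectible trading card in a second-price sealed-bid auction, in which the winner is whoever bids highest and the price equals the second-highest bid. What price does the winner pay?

Price paid: €90.

Sorted high to low: Maya €130, then Judy €90, then Eve €50, then Noah €25, then Jonah €20.
Maya is the highest bidder, so Maya wins.
Under the second-price rule, the price is the second-highest bid: €90.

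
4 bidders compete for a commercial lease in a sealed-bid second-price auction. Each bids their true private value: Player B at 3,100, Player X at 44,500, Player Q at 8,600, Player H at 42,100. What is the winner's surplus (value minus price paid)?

2,400

Ranking the bids: Player X 44,500 > Player H 42,100 > Player Q 8,600 > Player B 3,100.
Player X wins with the top bid and pays the second-highest, 42,100.
Surplus = 44,500 − 42,100 = 2,400.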